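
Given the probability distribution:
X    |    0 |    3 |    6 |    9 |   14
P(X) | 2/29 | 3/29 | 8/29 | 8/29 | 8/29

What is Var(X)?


E[X] = 241/29
E[X²] = 2531/29
Var(X) = E[X²] - (E[X])² = 2531/29 - 58081/841 = 15318/841

Var(X) = 15318/841 ≈ 18.2140


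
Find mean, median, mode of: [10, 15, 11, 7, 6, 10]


Sorted: [6, 7, 10, 10, 11, 15]
Mean = 59/6
Median = 10
Freq: {10: 2, 15: 1, 11: 1, 7: 1, 6: 1}
Mode: [10]

Mean=59/6, Median=10, Mode=10


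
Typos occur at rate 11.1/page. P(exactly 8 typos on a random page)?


Poisson(λ=11.1): P(X=8) = e^(-λ)×λ^k/k!
= e^(-11.1) × 11.1^8 / 8!
≈ 1.511232382e-05 × 230453776.972 / 40320 ≈ 0.086376

P(X=8) ≈ 0.086376 ≈ 8.64%


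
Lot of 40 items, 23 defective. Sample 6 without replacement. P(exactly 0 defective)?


Hypergeometric: C(23,0)×C(17,6)/C(40,6)
= 1×12376/3838380 = 34/10545

P(X=0) = 34/10545 ≈ 0.32%


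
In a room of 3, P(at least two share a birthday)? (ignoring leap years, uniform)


P(all different) = Π(365-i)/365 for i=0..2
= 0.991796
P(match) = 1 - 0.991796 = 0.008204

P ≈ 0.0082 ≈ 0.82%


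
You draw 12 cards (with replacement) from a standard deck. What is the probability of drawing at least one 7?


P(not a 7) = 48/52 = 12/13
P(none in 12 draws) = (12/13)^12 = 8916100448256/23298085122481
P(≥1 7) = 1 - 8916100448256/23298085122481 = 14381984674225/23298085122481

P = 14381984674225/23298085122481 ≈ 61.73%


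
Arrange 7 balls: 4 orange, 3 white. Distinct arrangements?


7!/(4!×3!) = 35

35


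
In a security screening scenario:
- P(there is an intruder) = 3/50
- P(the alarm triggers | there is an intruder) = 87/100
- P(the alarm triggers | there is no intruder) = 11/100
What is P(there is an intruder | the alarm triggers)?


Using Bayes' theorem:
P(A|B) = P(B|A)·P(A) / P(B)

P(the alarm triggers) = 87/100 × 3/50 + 11/100 × 47/50
= 261/5000 + 517/5000 = 389/2500

P(there is an intruder|the alarm triggers) = (261/5000) / (389/2500) = 261/778

P(there is an intruder|the alarm triggers) = 261/778 ≈ 33.55%


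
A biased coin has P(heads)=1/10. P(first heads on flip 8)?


Geometric: P(X=8) = (1-p)^(k-1)×p = (9/10)^7×1/10 = 4782969/100000000

P(X=8) = 4782969/100000000 ≈ 4.78%


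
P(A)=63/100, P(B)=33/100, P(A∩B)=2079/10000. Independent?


P(A)×P(B) = 2079/10000
P(A∩B) = 2079/10000
Equal ✓ → Independent

Yes, independent


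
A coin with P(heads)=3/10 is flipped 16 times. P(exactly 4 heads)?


Binomial: P(X=4) = C(16,4)×p^4×(1-p)^12
= 1820 × 81/10000 × 13841287201/1000000000000 = 102024127958571/500000000000000

P(X=4) = 102024127958571/500000000000000 ≈ 20.40%


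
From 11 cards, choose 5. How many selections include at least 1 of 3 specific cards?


Complement: C(11,5) - C(8,5) = 462 - 56 = 406

406


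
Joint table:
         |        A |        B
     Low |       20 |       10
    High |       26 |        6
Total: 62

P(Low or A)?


P(Low∨A) = P(Low) + P(A) - P(Low∧A)
= (30 + 46 - 20)/62 = 56/62 = 28/31

P = 28/31 ≈ 90.32%


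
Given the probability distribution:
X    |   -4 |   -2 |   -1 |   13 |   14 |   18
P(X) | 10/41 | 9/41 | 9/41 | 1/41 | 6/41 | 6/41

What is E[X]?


E[X] = Σ x·P(X=x)
= (-4)×(10/41) + (-2)×(9/41) + (-1)×(9/41) + (13)×(1/41) + (14)×(6/41) + (18)×(6/41)
= 138/41

E[X] = 138/41


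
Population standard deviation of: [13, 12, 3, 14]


Mean = 42/4 = 21/2
  (13-21/2)²=25/4
  (12-21/2)²=9/4
  (3-21/2)²=225/4
  (14-21/2)²=49/4
Σ(x-μ)² = 77
σ² = 77/4

σ = √(77/4) ≈ 4.3875


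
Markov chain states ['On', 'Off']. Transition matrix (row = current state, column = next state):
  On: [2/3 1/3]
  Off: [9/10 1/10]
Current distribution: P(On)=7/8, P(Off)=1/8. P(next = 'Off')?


P(next=Off) = Σᵢ P(now=i)×P(i→Off)
= 7/8×1/3 + 1/8×1/10
= 7/24 + 1/80 = 73/240

P = 73/240 ≈ 0.3042


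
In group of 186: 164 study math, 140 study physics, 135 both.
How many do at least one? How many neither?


|A∪B| = 164+140-135 = 169
Neither = 186-169 = 17

At least one: 169; Neither: 17


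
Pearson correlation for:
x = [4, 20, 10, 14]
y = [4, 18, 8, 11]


n=4, Σx=48, Σy=41, Σxy=610, Σx²=712, Σy²=525
r = (4×610 - 48×41)/√((4×712 - 48²)(4×525 - 41²))
= 472/√(544×419) = 472/√227936 ≈ 472/477.4264 ≈ 0.9886

r ≈ 0.9886


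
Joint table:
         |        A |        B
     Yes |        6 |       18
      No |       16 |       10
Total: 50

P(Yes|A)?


P(Yes|A) = 6/(6+16) = 6/22 = 3/11

P = 3/11 ≈ 27.27%


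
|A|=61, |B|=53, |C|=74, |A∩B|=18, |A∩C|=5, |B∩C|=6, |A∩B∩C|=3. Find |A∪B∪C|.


|A∪B∪C| = 61+53+74-18-5-6+3 = 162

|A∪B∪C| = 162


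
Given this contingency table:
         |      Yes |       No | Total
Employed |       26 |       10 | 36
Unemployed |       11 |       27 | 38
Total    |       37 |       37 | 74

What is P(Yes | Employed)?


P(Yes | Employed) = 26/(26+10) = 26/36 = 13/18

P(Yes|Employed) = 13/18 ≈ 72.22%


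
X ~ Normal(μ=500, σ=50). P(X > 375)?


z = (375-500)/50 = -2.5
P(X > 375) = 1 - P(Z ≤ -2.5) = 1 - 0.0062 = 0.9938

P(X > 375) ≈ 0.9938


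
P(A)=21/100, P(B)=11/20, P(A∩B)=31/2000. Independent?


P(A)×P(B) = 231/2000
P(A∩B) = 31/2000
Not equal → NOT independent

No, not independent


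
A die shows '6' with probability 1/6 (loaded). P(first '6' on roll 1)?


Geometric: P(X=1) = (1-p)^(k-1)×p = (5/6)^0×1/6 = 1/6

P(X=1) = 1/6 ≈ 16.67%


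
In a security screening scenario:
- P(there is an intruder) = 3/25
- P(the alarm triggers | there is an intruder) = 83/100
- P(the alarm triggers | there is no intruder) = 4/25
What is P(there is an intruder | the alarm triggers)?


Using Bayes' theorem:
P(A|B) = P(B|A)·P(A) / P(B)

P(the alarm triggers) = 83/100 × 3/25 + 4/25 × 22/25
= 249/2500 + 88/625 = 601/2500

P(there is an intruder|the alarm triggers) = (249/2500) / (601/2500) = 249/601

P(there is an intruder|the alarm triggers) = 249/601 ≈ 41.43%


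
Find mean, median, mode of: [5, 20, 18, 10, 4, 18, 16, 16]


Sorted: [4, 5, 10, 16, 16, 18, 18, 20]
Mean = 107/8
Median = 16
Freq: {5: 1, 20: 1, 18: 2, 10: 1, 4: 1, 16: 2}
Mode: [16, 18]

Mean=107/8, Median=16, Mode=[16, 18]


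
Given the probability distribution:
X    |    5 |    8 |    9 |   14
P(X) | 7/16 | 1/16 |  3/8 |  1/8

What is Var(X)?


E[X] = 125/16
E[X²] = 1117/16
Var(X) = E[X²] - (E[X])² = 1117/16 - 15625/256 = 2247/256

Var(X) = 2247/256 ≈ 8.7773


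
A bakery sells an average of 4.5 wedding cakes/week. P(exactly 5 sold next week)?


Poisson(λ=4.5): P(X=5) = e^(-λ)×λ^k/k!
= e^(-4.5) × 4.5^5 / 5!
≈ 0.01110899654 × 1845.28125 / 120 ≈ 0.170827

P(X=5) ≈ 0.170827 ≈ 17.08%


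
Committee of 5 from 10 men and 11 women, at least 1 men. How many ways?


Count by #men:
  1M,4W: C(10,1)×C(11,4)=3300
  2M,3W: C(10,2)×C(11,3)=7425
  3M,2W: C(10,3)×C(11,2)=6600
  4M,1W: C(10,4)×C(11,1)=2310
  5M,0W: C(10,5)×C(11,0)=252
Total = 19887

19887


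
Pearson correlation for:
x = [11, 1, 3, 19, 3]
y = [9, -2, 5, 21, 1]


n=5, Σx=37, Σy=34, Σxy=514, Σx²=501, Σy²=552
r = (5×514 - 37×34)/√((5×501 - 37²)(5×552 - 34²))
= 1312/√(1136×1604) = 1312/√1822144 ≈ 1312/1349.8681 ≈ 0.9719

r ≈ 0.9719


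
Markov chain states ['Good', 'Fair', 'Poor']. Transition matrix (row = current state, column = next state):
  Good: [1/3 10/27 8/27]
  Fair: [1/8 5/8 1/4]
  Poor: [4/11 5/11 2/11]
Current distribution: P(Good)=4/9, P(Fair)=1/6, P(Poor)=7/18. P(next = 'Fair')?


P(next=Fair) = Σᵢ P(now=i)×P(i→Fair)
= 4/9×10/27 + 1/6×5/8 + 7/18×5/11
= 40/243 + 5/48 + 35/198 = 19055/42768

P = 19055/42768 ≈ 0.4455


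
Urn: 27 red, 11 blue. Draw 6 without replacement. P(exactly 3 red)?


Hypergeometric: C(27,3)×C(11,3)/C(38,6)
= 2925×165/2760681 = 14625/83657

P(X=3) = 14625/83657 ≈ 17.48%


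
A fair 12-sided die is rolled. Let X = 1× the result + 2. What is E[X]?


E[die] = (1+12)/2 = 13/2
E[X] = 1×13/2 + 2 = 17/2

E[X] = 17/2


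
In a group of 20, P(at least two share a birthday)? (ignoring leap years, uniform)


P(all different) = Π(365-i)/365 for i=0..19
= 0.588562
P(match) = 1 - 0.588562 = 0.411438

P ≈ 0.4114 ≈ 41.14%


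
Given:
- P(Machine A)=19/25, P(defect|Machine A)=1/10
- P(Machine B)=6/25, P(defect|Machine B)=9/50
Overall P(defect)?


P(B) = Σ P(B|Aᵢ)×P(Aᵢ)
  1/10×19/25 = 19/250
  9/50×6/25 = 27/625
Sum = 149/1250

P(defect) = 149/1250 ≈ 11.92%


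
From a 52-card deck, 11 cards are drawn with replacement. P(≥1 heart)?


P(not a heart) = 39/52 = 3/4
P(none in 11 draws) = (3/4)^11 = 177147/4194304
P(≥1 heart) = 1 - 177147/4194304 = 4017157/4194304

P = 4017157/4194304 ≈ 95.78%


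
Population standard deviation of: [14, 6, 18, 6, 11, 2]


Mean = 57/6 = 19/2
  (14-19/2)²=81/4
  (6-19/2)²=49/4
  (18-19/2)²=289/4
  (6-19/2)²=49/4
  (11-19/2)²=9/4
  (2-19/2)²=225/4
Σ(x-μ)² = 351/2
σ² = (351/2)/6 = 117/4

σ = √(117/4) ≈ 5.4083


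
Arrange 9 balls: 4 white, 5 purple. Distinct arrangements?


9!/(4!×5!) = 126

126


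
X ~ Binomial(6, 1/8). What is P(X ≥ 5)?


P(X ≥ 5) = Σ P(X=i) for i=5..6
P(X=5) = 21/131072
P(X=6) = 1/262144
Sum = 43/262144

P(X ≥ 5) = 43/262144 ≈ 0.02%


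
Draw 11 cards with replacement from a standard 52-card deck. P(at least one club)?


P(not a club) = 39/52 = 3/4
P(none in 11 draws) = (3/4)^11 = 177147/4194304
P(≥1 club) = 1 - 177147/4194304 = 4017157/4194304

P = 4017157/4194304 ≈ 95.78%


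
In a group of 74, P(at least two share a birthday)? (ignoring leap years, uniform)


P(all different) = Π(365-i)/365 for i=0..73
= 0.000351
P(match) = 1 - 0.000351 = 0.999649

P ≈ 0.9996 ≈ 99.96%


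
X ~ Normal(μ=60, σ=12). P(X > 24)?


z = (24-60)/12 = -3.0
P(X > 24) = 1 - P(Z ≤ -3.0) = 1 - 0.0013 = 0.9987

P(X > 24) ≈ 0.9987


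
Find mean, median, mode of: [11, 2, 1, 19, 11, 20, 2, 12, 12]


Sorted: [1, 2, 2, 11, 11, 12, 12, 19, 20]
Mean = 90/9 = 10
Median = 11
Freq: {11: 2, 2: 2, 1: 1, 19: 1, 20: 1, 12: 2}
Mode: [2, 11, 12]

Mean=10, Median=11, Mode=[2, 11, 12]


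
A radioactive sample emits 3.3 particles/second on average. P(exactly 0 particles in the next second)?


Poisson(λ=3.3): P(X=0) = e^(-λ)×λ^k/k!
= e^(-3.3) × 3.3^0 / 0!
≈ 0.0368831674 × 1 / 1 ≈ 0.036883

P(X=0) ≈ 0.036883 ≈ 3.69%


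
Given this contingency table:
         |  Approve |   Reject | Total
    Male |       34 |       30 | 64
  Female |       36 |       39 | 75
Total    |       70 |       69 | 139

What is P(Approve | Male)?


P(Approve | Male) = 34/(34+30) = 34/64 = 17/32

P(Approve|Male) = 17/32 ≈ 53.12%


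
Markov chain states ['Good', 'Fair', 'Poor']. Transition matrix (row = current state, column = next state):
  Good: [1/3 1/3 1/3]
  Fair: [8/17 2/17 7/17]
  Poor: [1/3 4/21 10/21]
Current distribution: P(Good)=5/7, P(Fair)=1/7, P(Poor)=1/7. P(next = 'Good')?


P(next=Good) = Σᵢ P(now=i)×P(i→Good)
= 5/7×1/3 + 1/7×8/17 + 1/7×1/3
= 5/21 + 8/119 + 1/21 = 6/17

P = 6/17 ≈ 0.3529


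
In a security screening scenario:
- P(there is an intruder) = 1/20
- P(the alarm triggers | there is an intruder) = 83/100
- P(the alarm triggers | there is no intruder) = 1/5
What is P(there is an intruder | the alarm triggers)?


Using Bayes' theorem:
P(A|B) = P(B|A)·P(A) / P(B)

P(the alarm triggers) = 83/100 × 1/20 + 1/5 × 19/20
= 83/2000 + 19/100 = 463/2000

P(there is an intruder|the alarm triggers) = (83/2000) / (463/2000) = 83/463

P(there is an intruder|the alarm triggers) = 83/463 ≈ 17.93%


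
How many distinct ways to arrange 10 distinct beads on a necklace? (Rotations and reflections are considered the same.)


Free circular arrangements: rotations and reflections both identified.
(n-1)!/2 = 9!/2 = 362880/2 = 181440

181440


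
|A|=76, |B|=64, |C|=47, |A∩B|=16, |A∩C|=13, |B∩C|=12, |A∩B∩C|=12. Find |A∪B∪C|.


|A∪B∪C| = 76+64+47-16-13-12+12 = 158

|A∪B∪C| = 158


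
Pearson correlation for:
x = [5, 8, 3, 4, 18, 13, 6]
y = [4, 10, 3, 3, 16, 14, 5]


n=7, Σx=57, Σy=55, Σxy=621, Σx²=643, Σy²=611
r = (7×621 - 57×55)/√((7×643 - 57²)(7×611 - 55²))
= 1212/√(1252×1252) = 1212/√1567504 ≈ 1212/1252.0000 ≈ 0.9681

r ≈ 0.9681


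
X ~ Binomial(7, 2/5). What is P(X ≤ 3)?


P(X ≤ 3) = Σ P(X=i) for i=0..3
P(X=0) = 2187/78125
P(X=1) = 10206/78125
P(X=2) = 20412/78125
P(X=3) = 4536/15625
Sum = 11097/15625

P(X ≤ 3) = 11097/15625 ≈ 71.02%


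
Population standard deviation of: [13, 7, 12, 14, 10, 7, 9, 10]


Mean = 82/8 = 41/4
  (13-41/4)²=121/16
  (7-41/4)²=169/16
  (12-41/4)²=49/16
  (14-41/4)²=225/16
  (10-41/4)²=1/16
  (7-41/4)²=169/16
  (9-41/4)²=25/16
  (10-41/4)²=1/16
Σ(x-μ)² = 95/2
σ² = (95/2)/8 = 95/16

σ = √(95/16) ≈ 2.4367


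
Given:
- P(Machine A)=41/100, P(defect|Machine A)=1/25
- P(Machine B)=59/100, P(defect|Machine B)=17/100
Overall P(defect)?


P(B) = Σ P(B|Aᵢ)×P(Aᵢ)
  1/25×41/100 = 41/2500
  17/100×59/100 = 1003/10000
Sum = 1167/10000

P(defect) = 1167/10000 ≈ 11.67%


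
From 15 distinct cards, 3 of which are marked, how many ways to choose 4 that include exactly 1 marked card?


Choose 1 of the 3 marked cards and 3 of the other 12 cards:
C(3,1)×C(12,3) = 3×220 = 660

660


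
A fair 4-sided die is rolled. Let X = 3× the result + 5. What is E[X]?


E[die] = (1+4)/2 = 5/2
E[X] = 3×5/2 + 5 = 25/2

E[X] = 25/2


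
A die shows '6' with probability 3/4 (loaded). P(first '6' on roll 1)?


Geometric: P(X=1) = (1-p)^(k-1)×p = (1/4)^0×3/4 = 3/4

P(X=1) = 3/4 ≈ 75.00%


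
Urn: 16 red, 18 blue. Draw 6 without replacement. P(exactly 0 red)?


Hypergeometric: C(16,0)×C(18,6)/C(34,6)
= 1×18564/1344904 = 273/19778

P(X=0) = 273/19778 ≈ 1.38%


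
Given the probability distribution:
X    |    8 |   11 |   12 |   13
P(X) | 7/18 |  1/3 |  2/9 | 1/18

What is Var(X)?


E[X] = 61/6
E[X²] = 1919/18
Var(X) = E[X²] - (E[X])² = 1919/18 - 3721/36 = 13/4

Var(X) = 13/4 ≈ 3.2500


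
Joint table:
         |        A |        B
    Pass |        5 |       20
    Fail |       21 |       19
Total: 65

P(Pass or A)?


P(Pass∨A) = P(Pass) + P(A) - P(Pass∧A)
= (25 + 26 - 5)/65 = 46/65

P = 46/65 ≈ 70.77%


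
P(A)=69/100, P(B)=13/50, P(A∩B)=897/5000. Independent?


P(A)×P(B) = 897/5000
P(A∩B) = 897/5000
Equal ✓ → Independent

Yes, independent


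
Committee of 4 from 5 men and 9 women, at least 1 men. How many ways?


Count by #men:
  1M,3W: C(5,1)×C(9,3)=420
  2M,2W: C(5,2)×C(9,2)=360
  3M,1W: C(5,3)×C(9,1)=90
  4M,0W: C(5,4)×C(9,0)=5
Total = 875

875


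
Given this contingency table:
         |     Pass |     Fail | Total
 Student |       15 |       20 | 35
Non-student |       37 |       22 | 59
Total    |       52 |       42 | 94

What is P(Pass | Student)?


P(Pass | Student) = 15/(15+20) = 15/35 = 3/7

P(Pass|Student) = 3/7 ≈ 42.86%


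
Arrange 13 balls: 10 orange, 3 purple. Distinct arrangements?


13!/(10!×3!) = 286

286


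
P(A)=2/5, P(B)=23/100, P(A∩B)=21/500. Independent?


P(A)×P(B) = 23/250
P(A∩B) = 21/500
Not equal → NOT independent

No, not independent


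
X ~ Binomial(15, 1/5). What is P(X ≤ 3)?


P(X ≤ 3) = Σ P(X=i) for i=0..3
P(X=0) = 1073741824/30517578125
P(X=1) = 805306368/6103515625
P(X=2) = 1409286144/6103515625
P(X=3) = 1526726656/6103515625
Sum = 19780337664/30517578125

P(X ≤ 3) = 19780337664/30517578125 ≈ 64.82%


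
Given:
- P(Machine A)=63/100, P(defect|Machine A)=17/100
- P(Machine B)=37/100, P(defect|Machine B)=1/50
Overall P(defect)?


P(B) = Σ P(B|Aᵢ)×P(Aᵢ)
  17/100×63/100 = 1071/10000
  1/50×37/100 = 37/5000
Sum = 229/2000

P(defect) = 229/2000 ≈ 11.45%


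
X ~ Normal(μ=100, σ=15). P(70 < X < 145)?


z₁=(70-100)/15=-2.0, z₂=(145-100)/15=3.0
P = Φ(3.0) - Φ(-2.0) = 0.998650 - 0.022750 = 0.975900 ≈ 0.9759

P(70 < X < 145) ≈ 0.9759


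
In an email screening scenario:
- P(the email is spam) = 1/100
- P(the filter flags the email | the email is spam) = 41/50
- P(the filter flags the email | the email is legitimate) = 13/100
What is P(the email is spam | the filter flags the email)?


Using Bayes' theorem:
P(A|B) = P(B|A)·P(A) / P(B)

P(the filter flags the email) = 41/50 × 1/100 + 13/100 × 99/100
= 41/5000 + 1287/10000 = 1369/10000

P(the email is spam|the filter flags the email) = (41/5000) / (1369/10000) = 82/1369

P(the email is spam|the filter flags the email) = 82/1369 ≈ 5.99%


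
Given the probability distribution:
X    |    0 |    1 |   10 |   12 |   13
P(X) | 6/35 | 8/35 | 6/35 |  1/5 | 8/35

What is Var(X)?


E[X] = 256/35
E[X²] = 424/5
Var(X) = E[X²] - (E[X])² = 424/5 - 65536/1225 = 38344/1225

Var(X) = 38344/1225 ≈ 31.3012


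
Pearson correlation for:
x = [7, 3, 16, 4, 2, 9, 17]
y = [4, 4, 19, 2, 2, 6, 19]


n=7, Σx=58, Σy=56, Σxy=733, Σx²=704, Σy²=798
r = (7×733 - 58×56)/√((7×704 - 58²)(7×798 - 56²))
= 1883/√(1564×2450) = 1883/√3831800 ≈ 1883/1957.4984 ≈ 0.9619

r ≈ 0.9619


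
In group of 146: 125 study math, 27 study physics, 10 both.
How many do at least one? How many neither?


|A∪B| = 125+27-10 = 142
Neither = 146-142 = 4

At least one: 142; Neither: 4


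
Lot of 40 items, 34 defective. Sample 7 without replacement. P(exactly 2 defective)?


Hypergeometric: C(34,2)×C(6,5)/C(40,7)
= 561×6/18643560 = 33/182780

P(X=2) = 33/182780 ≈ 0.02%


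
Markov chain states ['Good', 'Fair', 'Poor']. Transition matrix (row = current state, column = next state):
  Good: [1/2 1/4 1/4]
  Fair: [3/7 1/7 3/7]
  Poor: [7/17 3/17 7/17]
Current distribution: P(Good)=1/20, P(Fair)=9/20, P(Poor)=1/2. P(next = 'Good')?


P(next=Good) = Σᵢ P(now=i)×P(i→Good)
= 1/20×1/2 + 9/20×3/7 + 1/2×7/17
= 1/40 + 27/140 + 7/34 = 2017/4760

P = 2017/4760 ≈ 0.4237


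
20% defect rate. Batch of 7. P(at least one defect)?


P(all good) = (4/5)^7 = 16384/78125
P(≥1 defect) = 61741/78125

P = 61741/78125 ≈ 79.03%


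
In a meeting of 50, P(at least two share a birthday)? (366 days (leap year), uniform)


P(all different) = Π(366-i)/366 for i=0..49
= 0.029927
P(match) = 1 - 0.029927 = 0.970073

P ≈ 0.9701 ≈ 97.01%


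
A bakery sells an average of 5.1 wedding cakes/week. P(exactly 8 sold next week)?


Poisson(λ=5.1): P(X=8) = e^(-λ)×λ^k/k!
= e^(-5.1) × 5.1^8 / 8!
≈ 0.006096746566 × 457679.445704 / 40320 ≈ 0.069205

P(X=8) ≈ 0.069205 ≈ 6.92%


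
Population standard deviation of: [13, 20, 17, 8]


Mean = 58/4 = 29/2
  (13-29/2)²=9/4
  (20-29/2)²=121/4
  (17-29/2)²=25/4
  (8-29/2)²=169/4
Σ(x-μ)² = 81
σ² = 81/4

σ = √(81/4) ≈ 4.5000


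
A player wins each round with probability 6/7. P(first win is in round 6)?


Geometric: P(X=6) = (1-p)^(k-1)×p = (1/7)^5×6/7 = 6/117649

P(X=6) = 6/117649 ≈ 0.01%


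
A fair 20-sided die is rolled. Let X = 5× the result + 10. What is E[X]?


E[die] = (1+20)/2 = 21/2
E[X] = 5×21/2 + 10 = 125/2

E[X] = 125/2


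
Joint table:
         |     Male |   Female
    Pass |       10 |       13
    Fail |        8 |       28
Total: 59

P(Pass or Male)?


P(Pass∨Male) = P(Pass) + P(Male) - P(Pass∧Male)
= (23 + 18 - 10)/59 = 31/59

P = 31/59 ≈ 52.54%


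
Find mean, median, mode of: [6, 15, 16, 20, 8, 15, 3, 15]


Sorted: [3, 6, 8, 15, 15, 15, 16, 20]
Mean = 98/8 = 49/4
Median = 15
Freq: {6: 1, 15: 3, 16: 1, 20: 1, 8: 1, 3: 1}
Mode: [15]

Mean=49/4, Median=15, Mode=15


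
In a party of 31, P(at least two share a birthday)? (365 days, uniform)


P(all different) = Π(365-i)/365 for i=0..30
= 0.269545
P(match) = 1 - 0.269545 = 0.730455

P ≈ 0.7305 ≈ 73.05%


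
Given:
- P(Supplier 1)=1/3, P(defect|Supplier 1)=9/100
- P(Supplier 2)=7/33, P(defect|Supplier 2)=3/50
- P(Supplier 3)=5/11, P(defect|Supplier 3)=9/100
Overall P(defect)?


P(B) = Σ P(B|Aᵢ)×P(Aᵢ)
  9/100×1/3 = 3/100
  3/50×7/33 = 7/550
  9/100×5/11 = 9/220
Sum = 23/275

P(defect) = 23/275 ≈ 8.36%


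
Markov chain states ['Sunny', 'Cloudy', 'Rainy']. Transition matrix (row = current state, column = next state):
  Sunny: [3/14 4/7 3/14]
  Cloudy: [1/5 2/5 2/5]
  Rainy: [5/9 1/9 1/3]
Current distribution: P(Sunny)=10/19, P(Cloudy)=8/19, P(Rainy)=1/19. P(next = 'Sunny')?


P(next=Sunny) = Σᵢ P(now=i)×P(i→Sunny)
= 10/19×3/14 + 8/19×1/5 + 1/19×5/9
= 15/133 + 8/95 + 5/171 = 1354/5985

P = 1354/5985 ≈ 0.2262


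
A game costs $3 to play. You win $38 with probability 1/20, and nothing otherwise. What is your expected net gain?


E[gain] = (38-3)×1/20 + (-3)×19/20
= 7/4 - 57/20 = -11/10

Expected net gain = $-11/10 ≈ $-1.10


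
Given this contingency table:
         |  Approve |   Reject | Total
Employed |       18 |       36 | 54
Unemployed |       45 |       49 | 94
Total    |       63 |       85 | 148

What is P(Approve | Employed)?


P(Approve | Employed) = 18/(18+36) = 18/54 = 1/3

P(Approve|Employed) = 1/3 ≈ 33.33%


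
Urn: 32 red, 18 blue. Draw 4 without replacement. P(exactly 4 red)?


Hypergeometric: C(32,4)×C(18,0)/C(50,4)
= 35960×1/230300 = 1798/11515

P(X=4) = 1798/11515 ≈ 15.61%


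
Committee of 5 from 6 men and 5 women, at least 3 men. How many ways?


Count by #men:
  3M,2W: C(6,3)×C(5,2)=200
  4M,1W: C(6,4)×C(5,1)=75
  5M,0W: C(6,5)×C(5,0)=6
Total = 281

281


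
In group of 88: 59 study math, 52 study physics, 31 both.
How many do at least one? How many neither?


|A∪B| = 59+52-31 = 80
Neither = 88-80 = 8

At least one: 80; Neither: 8


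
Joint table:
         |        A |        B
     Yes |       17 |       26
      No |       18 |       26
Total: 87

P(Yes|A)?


P(Yes|A) = 17/(17+18) = 17/35

P = 17/35 ≈ 48.57%


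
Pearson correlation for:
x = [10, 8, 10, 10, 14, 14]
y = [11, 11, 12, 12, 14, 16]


n=6, Σx=66, Σy=76, Σxy=858, Σx²=756, Σy²=982
r = (6×858 - 66×76)/√((6×756 - 66²)(6×982 - 76²))
= 132/√(180×116) = 132/√20880 ≈ 132/144.4991 ≈ 0.9135

r ≈ 0.9135


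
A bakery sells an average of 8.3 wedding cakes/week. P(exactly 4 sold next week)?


Poisson(λ=8.3): P(X=4) = e^(-λ)×λ^k/k!
= e^(-8.3) × 8.3^4 / 4!
≈ 0.0002485168271 × 4745.8321 / 24 ≈ 0.049142

P(X=4) ≈ 0.049142 ≈ 4.91%


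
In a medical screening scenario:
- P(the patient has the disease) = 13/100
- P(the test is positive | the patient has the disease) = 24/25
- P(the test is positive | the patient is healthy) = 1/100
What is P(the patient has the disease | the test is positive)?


Using Bayes' theorem:
P(A|B) = P(B|A)·P(A) / P(B)

P(the test is positive) = 24/25 × 13/100 + 1/100 × 87/100
= 78/625 + 87/10000 = 267/2000

P(the patient has the disease|the test is positive) = (78/625) / (267/2000) = 416/445

P(the patient has the disease|the test is positive) = 416/445 ≈ 93.48%


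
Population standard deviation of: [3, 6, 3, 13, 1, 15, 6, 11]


Mean = 58/8 = 29/4
  (3-29/4)²=289/16
  (6-29/4)²=25/16
  (3-29/4)²=289/16
  (13-29/4)²=529/16
  (1-29/4)²=625/16
  (15-29/4)²=961/16
  (6-29/4)²=25/16
  (11-29/4)²=225/16
Σ(x-μ)² = 371/2
σ² = (371/2)/8 = 371/16

σ = √(371/16) ≈ 4.8153


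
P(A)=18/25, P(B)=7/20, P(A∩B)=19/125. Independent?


P(A)×P(B) = 63/250
P(A∩B) = 19/125
Not equal → NOT independent

No, not independent


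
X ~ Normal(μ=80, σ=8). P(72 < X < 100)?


z₁=(72-80)/8=-1.0, z₂=(100-80)/8=2.5
P = Φ(2.5) - Φ(-1.0) = 0.993790 - 0.158655 = 0.835135 ≈ 0.8351

P(72 < X < 100) ≈ 0.8351


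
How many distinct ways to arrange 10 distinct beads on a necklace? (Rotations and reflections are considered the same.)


Free circular arrangements: rotations and reflections both identified.
(n-1)!/2 = 9!/2 = 362880/2 = 181440

181440


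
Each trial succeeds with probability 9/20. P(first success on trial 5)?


Geometric: P(X=5) = (1-p)^(k-1)×p = (11/20)^4×9/20 = 131769/3200000

P(X=5) = 131769/3200000 ≈ 4.12%


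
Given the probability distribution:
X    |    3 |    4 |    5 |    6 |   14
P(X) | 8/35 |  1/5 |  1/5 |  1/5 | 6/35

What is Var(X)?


E[X] = 213/35
E[X²] = 1787/35
Var(X) = E[X²] - (E[X])² = 1787/35 - 45369/1225 = 17176/1225

Var(X) = 17176/1225 ≈ 14.0212


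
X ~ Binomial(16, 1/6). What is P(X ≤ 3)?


P(X ≤ 3) = Σ P(X=i) for i=0..3
P(X=0) = 152587890625/2821109907456
P(X=1) = 30517578125/176319369216
P(X=2) = 30517578125/117546246144
P(X=3) = 42724609375/176319369216
Sum = 2056884765625/2821109907456

P(X ≤ 3) = 2056884765625/2821109907456 ≈ 72.91%


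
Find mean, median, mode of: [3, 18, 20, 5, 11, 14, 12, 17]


Sorted: [3, 5, 11, 12, 14, 17, 18, 20]
Mean = 100/8 = 25/2
Median = 13
Freq: {3: 1, 18: 1, 20: 1, 5: 1, 11: 1, 14: 1, 12: 1, 17: 1}
Mode: No mode

Mean=25/2, Median=13, Mode=No mode


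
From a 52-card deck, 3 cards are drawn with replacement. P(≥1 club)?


P(not a club) = 39/52 = 3/4
P(none in 3 draws) = (3/4)^3 = 27/64
P(≥1 club) = 1 - 27/64 = 37/64

P = 37/64 ≈ 57.81%


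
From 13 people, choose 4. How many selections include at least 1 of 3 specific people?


Complement: C(13,4) - C(10,4) = 715 - 210 = 505

505


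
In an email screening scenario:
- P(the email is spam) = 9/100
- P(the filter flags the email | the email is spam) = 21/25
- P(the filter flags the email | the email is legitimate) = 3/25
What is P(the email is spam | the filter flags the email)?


Using Bayes' theorem:
P(A|B) = P(B|A)·P(A) / P(B)

P(the filter flags the email) = 21/25 × 9/100 + 3/25 × 91/100
= 189/2500 + 273/2500 = 231/1250

P(the email is spam|the filter flags the email) = (189/2500) / (231/1250) = 9/22

P(the email is spam|the filter flags the email) = 9/22 ≈ 40.91%


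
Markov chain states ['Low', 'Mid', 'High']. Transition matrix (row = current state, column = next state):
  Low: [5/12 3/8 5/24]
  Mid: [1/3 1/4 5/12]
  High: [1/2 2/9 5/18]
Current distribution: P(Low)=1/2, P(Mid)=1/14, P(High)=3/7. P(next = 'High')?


P(next=High) = Σᵢ P(now=i)×P(i→High)
= 1/2×5/24 + 1/14×5/12 + 3/7×5/18
= 5/48 + 5/168 + 5/42 = 85/336

P = 85/336 ≈ 0.2530


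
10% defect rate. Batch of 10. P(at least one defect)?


P(all good) = (9/10)^10 = 3486784401/10000000000
P(≥1 defect) = 6513215599/10000000000

P = 6513215599/10000000000 ≈ 65.13%


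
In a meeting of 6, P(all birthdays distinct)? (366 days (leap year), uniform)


P(all different) = Π(366-i)/366 for i=0..5
= (366/366)×(365/366)×...×(361/366)
= 0.959646

P ≈ 0.9596 ≈ 95.96%


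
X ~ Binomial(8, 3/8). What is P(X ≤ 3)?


P(X ≤ 3) = Σ P(X=i) for i=0..3
P(X=0) = 390625/16777216
P(X=1) = 234375/2097152
P(X=2) = 984375/4194304
P(X=3) = 590625/2097152
Sum = 10928125/16777216

P(X ≤ 3) = 10928125/16777216 ≈ 65.14%


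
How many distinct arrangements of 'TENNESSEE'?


Letters: 9, freq: {'T': 1, 'E': 4, 'N': 2, 'S': 2}
9!/(1!×4!×2!×2!) = 362880/96 = 3780

3780


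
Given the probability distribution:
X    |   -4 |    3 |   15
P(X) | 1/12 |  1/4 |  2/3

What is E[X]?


E[X] = Σ x·P(X=x)
= (-4)×(1/12) + (3)×(1/4) + (15)×(2/3)
= 125/12

E[X] = 125/12


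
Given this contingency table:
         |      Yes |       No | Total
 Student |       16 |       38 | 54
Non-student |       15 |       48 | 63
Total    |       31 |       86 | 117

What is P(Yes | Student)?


P(Yes | Student) = 16/(16+38) = 16/54 = 8/27

P(Yes|Student) = 8/27 ≈ 29.63%


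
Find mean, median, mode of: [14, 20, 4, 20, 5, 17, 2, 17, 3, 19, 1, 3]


Sorted: [1, 2, 3, 3, 4, 5, 14, 17, 17, 19, 20, 20]
Mean = 125/12
Median = 19/2
Freq: {14: 1, 20: 2, 4: 1, 5: 1, 17: 2, 2: 1, 3: 2, 19: 1, 1: 1}
Mode: [3, 17, 20]

Mean=125/12, Median=19/2, Mode=[3, 17, 20]


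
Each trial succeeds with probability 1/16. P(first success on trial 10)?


Geometric: P(X=10) = (1-p)^(k-1)×p = (15/16)^9×1/16 = 38443359375/1099511627776

P(X=10) = 38443359375/1099511627776 ≈ 3.50%


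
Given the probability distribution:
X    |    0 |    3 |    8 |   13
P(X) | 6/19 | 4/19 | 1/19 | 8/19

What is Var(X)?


E[X] = 124/19
E[X²] = 1452/19
Var(X) = E[X²] - (E[X])² = 1452/19 - 15376/361 = 12212/361

Var(X) = 12212/361 ≈ 33.8283


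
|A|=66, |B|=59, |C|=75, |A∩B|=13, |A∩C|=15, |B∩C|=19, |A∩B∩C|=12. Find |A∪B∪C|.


|A∪B∪C| = 66+59+75-13-15-19+12 = 165

|A∪B∪C| = 165


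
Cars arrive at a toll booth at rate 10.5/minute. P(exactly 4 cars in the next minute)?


Poisson(λ=10.5): P(X=4) = e^(-λ)×λ^k/k!
= e^(-10.5) × 10.5^4 / 4!
≈ 2.753644935e-05 × 12155.0625 / 24 ≈ 0.013946

P(X=4) ≈ 0.013946 ≈ 1.39%


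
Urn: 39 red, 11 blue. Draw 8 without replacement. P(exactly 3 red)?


Hypergeometric: C(39,3)×C(11,5)/C(50,8)
= 9139×462/536878650 = 9139/1162075

P(X=3) = 9139/1162075 ≈ 0.79%


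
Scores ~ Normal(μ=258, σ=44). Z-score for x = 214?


z = (x - μ)/σ = (214 - 258)/44 = -1.0

z = -1.0


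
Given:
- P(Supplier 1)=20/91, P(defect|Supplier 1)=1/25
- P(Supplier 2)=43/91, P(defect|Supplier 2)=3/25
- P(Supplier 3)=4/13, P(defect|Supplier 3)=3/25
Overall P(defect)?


P(B) = Σ P(B|Aᵢ)×P(Aᵢ)
  1/25×20/91 = 4/455
  3/25×43/91 = 129/2275
  3/25×4/13 = 12/325
Sum = 233/2275

P(defect) = 233/2275 ≈ 10.24%


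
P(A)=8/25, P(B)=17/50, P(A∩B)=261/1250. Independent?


P(A)×P(B) = 68/625
P(A∩B) = 261/1250
Not equal → NOT independent

No, not independent


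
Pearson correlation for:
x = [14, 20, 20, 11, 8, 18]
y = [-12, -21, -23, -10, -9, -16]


n=6, Σx=91, Σy=-91, Σxy=-1518, Σx²=1505, Σy²=1551
r = (6×(-1518) - 91×(-91))/√((6×1505 - 91²)(6×1551 - (-91)²))
= -827/√(749×1025) = -827/√767725 ≈ -827/876.1992 ≈ -0.9438

r ≈ -0.9438


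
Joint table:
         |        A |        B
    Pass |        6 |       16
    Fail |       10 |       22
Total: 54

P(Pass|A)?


P(Pass|A) = 6/(6+10) = 6/16 = 3/8

P = 3/8 ≈ 37.50%


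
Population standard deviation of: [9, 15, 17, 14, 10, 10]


Mean = 75/6 = 25/2
  (9-25/2)²=49/4
  (15-25/2)²=25/4
  (17-25/2)²=81/4
  (14-25/2)²=9/4
  (10-25/2)²=25/4
  (10-25/2)²=25/4
Σ(x-μ)² = 107/2
σ² = (107/2)/6 = 107/12

σ = √(107/12) ≈ 2.9861


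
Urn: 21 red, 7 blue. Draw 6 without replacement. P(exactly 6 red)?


Hypergeometric: C(21,6)×C(7,0)/C(28,6)
= 54264×1/376740 = 646/4485

P(X=6) = 646/4485 ≈ 14.40%


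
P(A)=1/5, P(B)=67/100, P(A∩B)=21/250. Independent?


P(A)×P(B) = 67/500
P(A∩B) = 21/250
Not equal → NOT independent

No, not independent


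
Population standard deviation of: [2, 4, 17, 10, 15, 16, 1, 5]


Mean = 70/8 = 35/4
  (2-35/4)²=729/16
  (4-35/4)²=361/16
  (17-35/4)²=1089/16
  (10-35/4)²=25/16
  (15-35/4)²=625/16
  (16-35/4)²=841/16
  (1-35/4)²=961/16
  (5-35/4)²=225/16
Σ(x-μ)² = 607/2
σ² = (607/2)/8 = 607/16

σ = √(607/16) ≈ 6.1593


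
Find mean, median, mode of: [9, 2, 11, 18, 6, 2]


Sorted: [2, 2, 6, 9, 11, 18]
Mean = 48/6 = 8
Median = 15/2
Freq: {9: 1, 2: 2, 11: 1, 18: 1, 6: 1}
Mode: [2]

Mean=8, Median=15/2, Mode=2


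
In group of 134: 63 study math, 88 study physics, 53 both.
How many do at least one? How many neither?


|A∪B| = 63+88-53 = 98
Neither = 134-98 = 36

At least one: 98; Neither: 36


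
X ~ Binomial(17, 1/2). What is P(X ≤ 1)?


P(X ≤ 1) = Σ P(X=i) for i=0..1
P(X=0) = 1/131072
P(X=1) = 17/131072
Sum = 9/65536

P(X ≤ 1) = 9/65536 ≈ 0.01%


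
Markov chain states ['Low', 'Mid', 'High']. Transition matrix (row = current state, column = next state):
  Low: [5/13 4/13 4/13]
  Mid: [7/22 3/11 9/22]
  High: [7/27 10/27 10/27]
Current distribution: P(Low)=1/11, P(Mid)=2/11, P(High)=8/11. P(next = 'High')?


P(next=High) = Σᵢ P(now=i)×P(i→High)
= 1/11×4/13 + 2/11×9/22 + 8/11×10/27
= 4/143 + 9/121 + 80/297 = 15787/42471

P = 15787/42471 ≈ 0.3717


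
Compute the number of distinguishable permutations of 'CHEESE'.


Letters: 6, freq: {'C': 1, 'H': 1, 'E': 3, 'S': 1}
6!/(1!×1!×3!×1!) = 720/6 = 120

120


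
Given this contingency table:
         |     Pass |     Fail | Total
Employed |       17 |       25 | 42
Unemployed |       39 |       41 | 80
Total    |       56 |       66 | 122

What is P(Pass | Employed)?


P(Pass | Employed) = 17/(17+25) = 17/42

P(Pass|Employed) = 17/42 ≈ 40.48%


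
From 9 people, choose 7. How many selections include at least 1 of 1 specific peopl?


Complement: C(9,7) - C(8,7) = 36 - 8 = 28

28


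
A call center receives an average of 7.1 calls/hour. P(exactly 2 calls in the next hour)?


Poisson(λ=7.1): P(X=2) = e^(-λ)×λ^k/k!
= e^(-7.1) × 7.1^2 / 2!
≈ 0.0008251049233 × 50.41 / 2 ≈ 0.020797

P(X=2) ≈ 0.020797 ≈ 2.08%


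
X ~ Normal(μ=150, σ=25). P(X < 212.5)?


z = (212.5-150)/25 = 2.5
P(Z < 2.5) = 0.9938

P(X < 212.5) ≈ 0.9938


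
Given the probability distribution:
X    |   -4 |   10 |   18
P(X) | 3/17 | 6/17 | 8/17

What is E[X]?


E[X] = Σ x·P(X=x)
= (-4)×(3/17) + (10)×(6/17) + (18)×(8/17)
= 192/17

E[X] = 192/17


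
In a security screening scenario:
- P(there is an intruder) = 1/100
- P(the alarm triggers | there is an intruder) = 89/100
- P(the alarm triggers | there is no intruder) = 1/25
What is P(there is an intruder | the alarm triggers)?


Using Bayes' theorem:
P(A|B) = P(B|A)·P(A) / P(B)

P(the alarm triggers) = 89/100 × 1/100 + 1/25 × 99/100
= 89/10000 + 99/2500 = 97/2000

P(there is an intruder|the alarm triggers) = (89/10000) / (97/2000) = 89/485

P(there is an intruder|the alarm triggers) = 89/485 ≈ 18.35%


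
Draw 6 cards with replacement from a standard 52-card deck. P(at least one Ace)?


P(not a Ace) = 48/52 = 12/13
P(none in 6 draws) = (12/13)^6 = 2985984/4826809
P(≥1 Ace) = 1 - 2985984/4826809 = 1840825/4826809

P = 1840825/4826809 ≈ 38.14%


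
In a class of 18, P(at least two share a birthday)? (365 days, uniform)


P(all different) = Π(365-i)/365 for i=0..17
= 0.653089
P(match) = 1 - 0.653089 = 0.346911

P ≈ 0.3469 ≈ 34.69%


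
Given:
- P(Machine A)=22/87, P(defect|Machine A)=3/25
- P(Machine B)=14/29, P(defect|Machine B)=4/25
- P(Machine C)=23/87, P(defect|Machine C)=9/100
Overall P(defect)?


P(B) = Σ P(B|Aᵢ)×P(Aᵢ)
  3/25×22/87 = 22/725
  4/25×14/29 = 56/725
  9/100×23/87 = 69/2900
Sum = 381/2900

P(defect) = 381/2900 ≈ 13.14%


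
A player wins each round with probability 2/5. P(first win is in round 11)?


Geometric: P(X=11) = (1-p)^(k-1)×p = (3/5)^10×2/5 = 118098/48828125

P(X=11) = 118098/48828125 ≈ 0.24%


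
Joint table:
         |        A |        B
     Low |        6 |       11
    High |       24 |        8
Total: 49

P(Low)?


P(Low) = (6+11)/49 = 17/49

P(Low) = 17/49 ≈ 34.69%


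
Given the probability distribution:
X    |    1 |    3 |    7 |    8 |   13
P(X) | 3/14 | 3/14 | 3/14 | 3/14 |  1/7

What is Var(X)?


E[X] = 83/14
E[X²] = 101/2
Var(X) = E[X²] - (E[X])² = 101/2 - 6889/196 = 3009/196

Var(X) = 3009/196 ≈ 15.3520


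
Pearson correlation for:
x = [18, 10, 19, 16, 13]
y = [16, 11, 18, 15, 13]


n=5, Σx=76, Σy=73, Σxy=1149, Σx²=1210, Σy²=1095
r = (5×1149 - 76×73)/√((5×1210 - 76²)(5×1095 - 73²))
= 197/√(274×146) = 197/√40004 ≈ 197/200.0100 ≈ 0.9850

r ≈ 0.9850


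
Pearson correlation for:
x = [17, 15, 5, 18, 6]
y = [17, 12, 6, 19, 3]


n=5, Σx=61, Σy=57, Σxy=859, Σx²=899, Σy²=839
r = (5×859 - 61×57)/√((5×899 - 61²)(5×839 - 57²))
= 818/√(774×946) = 818/√732204 ≈ 818/855.6892 ≈ 0.9560

r ≈ 0.9560


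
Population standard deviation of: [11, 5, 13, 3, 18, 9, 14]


Mean = 73/7
  (11-73/7)²=16/49
  (5-73/7)²=1444/49
  (13-73/7)²=324/49
  (3-73/7)²=2704/49
  (18-73/7)²=2809/49
  (9-73/7)²=100/49
  (14-73/7)²=625/49
Σ(x-μ)² = 1146/7
σ² = (1146/7)/7 = 1146/49

σ = √(1146/49) ≈ 4.8361


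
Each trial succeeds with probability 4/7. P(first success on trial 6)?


Geometric: P(X=6) = (1-p)^(k-1)×p = (3/7)^5×4/7 = 972/117649

P(X=6) = 972/117649 ≈ 0.83%


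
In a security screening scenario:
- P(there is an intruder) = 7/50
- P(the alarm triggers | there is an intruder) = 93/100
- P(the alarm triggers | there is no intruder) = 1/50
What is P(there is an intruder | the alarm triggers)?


Using Bayes' theorem:
P(A|B) = P(B|A)·P(A) / P(B)

P(the alarm triggers) = 93/100 × 7/50 + 1/50 × 43/50
= 651/5000 + 43/2500 = 737/5000

P(there is an intruder|the alarm triggers) = (651/5000) / (737/5000) = 651/737

P(there is an intruder|the alarm triggers) = 651/737 ≈ 88.33%


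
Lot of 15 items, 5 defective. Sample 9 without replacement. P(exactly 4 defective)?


Hypergeometric: C(5,4)×C(10,5)/C(15,9)
= 5×252/5005 = 36/143

P(X=4) = 36/143 ≈ 25.17%


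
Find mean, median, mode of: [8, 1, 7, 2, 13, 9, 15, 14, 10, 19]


Sorted: [1, 2, 7, 8, 9, 10, 13, 14, 15, 19]
Mean = 98/10 = 49/5
Median = 19/2
Freq: {8: 1, 1: 1, 7: 1, 2: 1, 13: 1, 9: 1, 15: 1, 14: 1, 10: 1, 19: 1}
Mode: No mode

Mean=49/5, Median=19/2, Mode=No mode


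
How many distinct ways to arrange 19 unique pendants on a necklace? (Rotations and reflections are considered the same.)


Free circular arrangements: rotations and reflections both identified.
(n-1)!/2 = 18!/2 = 6402373705728000/2 = 3201186852864000

3201186852864000


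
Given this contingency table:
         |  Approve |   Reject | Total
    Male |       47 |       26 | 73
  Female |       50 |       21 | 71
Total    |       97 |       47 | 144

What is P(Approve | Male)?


P(Approve | Male) = 47/(47+26) = 47/73

P(Approve|Male) = 47/73 ≈ 64.38%


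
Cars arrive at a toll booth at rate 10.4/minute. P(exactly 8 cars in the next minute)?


Poisson(λ=10.4): P(X=8) = e^(-λ)×λ^k/k!
= e^(-10.4) × 10.4^8 / 8!
≈ 3.043248301e-05 × 136856905.041 / 40320 ≈ 0.103296

P(X=8) ≈ 0.103296 ≈ 10.33%


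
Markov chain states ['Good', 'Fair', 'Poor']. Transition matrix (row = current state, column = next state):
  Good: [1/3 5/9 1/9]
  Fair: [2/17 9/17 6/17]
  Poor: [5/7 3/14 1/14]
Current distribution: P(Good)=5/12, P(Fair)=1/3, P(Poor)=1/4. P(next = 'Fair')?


P(next=Fair) = Σᵢ P(now=i)×P(i→Fair)
= 5/12×5/9 + 1/3×9/17 + 1/4×3/14
= 25/108 + 3/17 + 3/56 = 11863/25704

P = 11863/25704 ≈ 0.4615


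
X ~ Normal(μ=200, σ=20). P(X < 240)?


z = (240-200)/20 = 2.0
P(Z < 2.0) = 0.9772

P(X < 240) ≈ 0.9772


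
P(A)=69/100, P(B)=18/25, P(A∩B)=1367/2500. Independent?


P(A)×P(B) = 621/1250
P(A∩B) = 1367/2500
Not equal → NOT independent

No, not independent


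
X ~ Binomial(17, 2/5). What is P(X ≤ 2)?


P(X ≤ 2) = Σ P(X=i) for i=0..2
P(X=0) = 129140163/762939453125
P(X=1) = 1463588514/762939453125
P(X=2) = 7805805408/762939453125
Sum = 1879706817/152587890625

P(X ≤ 2) = 1879706817/152587890625 ≈ 1.23%


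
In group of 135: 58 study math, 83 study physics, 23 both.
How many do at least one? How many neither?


|A∪B| = 58+83-23 = 118
Neither = 135-118 = 17

At least one: 118; Neither: 17


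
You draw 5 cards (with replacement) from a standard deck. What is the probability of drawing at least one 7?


P(not a 7) = 48/52 = 12/13
P(none in 5 draws) = (12/13)^5 = 248832/371293
P(≥1 7) = 1 - 248832/371293 = 122461/371293

P = 122461/371293 ≈ 32.98%


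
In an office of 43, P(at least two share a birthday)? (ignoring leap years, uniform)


P(all different) = Π(365-i)/365 for i=0..42
= 0.076077
P(match) = 1 - 0.076077 = 0.923923

P ≈ 0.9239 ≈ 92.39%


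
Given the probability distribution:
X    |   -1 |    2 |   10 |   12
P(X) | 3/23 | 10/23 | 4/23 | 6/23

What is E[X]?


E[X] = Σ x·P(X=x)
= (-1)×(3/23) + (2)×(10/23) + (10)×(4/23) + (12)×(6/23)
= 129/23

E[X] = 129/23
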